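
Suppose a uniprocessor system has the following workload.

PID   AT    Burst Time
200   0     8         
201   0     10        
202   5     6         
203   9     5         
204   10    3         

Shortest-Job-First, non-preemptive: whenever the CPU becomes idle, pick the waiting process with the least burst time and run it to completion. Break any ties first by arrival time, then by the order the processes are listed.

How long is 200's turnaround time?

Timeline: | 200 0-8 | 202 8-14 | 204 14-17 | 203 17-22 | 201 22-32 |
Completion: 200=8  201=32  202=14  203=22  204=17
Turnaround (C−A): 200=8  201=32  202=9  203=13  204=7
Turnaround(200) = completion − arrival = 8 − 0 = 8

8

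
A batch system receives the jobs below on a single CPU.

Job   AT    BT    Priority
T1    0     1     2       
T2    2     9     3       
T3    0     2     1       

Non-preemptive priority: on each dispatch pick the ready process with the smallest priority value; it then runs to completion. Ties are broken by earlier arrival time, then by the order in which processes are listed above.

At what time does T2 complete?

12

Timeline: | T3 0-2 | T1 2-3 | T2 3-12 |
Completion: T1=3  T2=12  T3=2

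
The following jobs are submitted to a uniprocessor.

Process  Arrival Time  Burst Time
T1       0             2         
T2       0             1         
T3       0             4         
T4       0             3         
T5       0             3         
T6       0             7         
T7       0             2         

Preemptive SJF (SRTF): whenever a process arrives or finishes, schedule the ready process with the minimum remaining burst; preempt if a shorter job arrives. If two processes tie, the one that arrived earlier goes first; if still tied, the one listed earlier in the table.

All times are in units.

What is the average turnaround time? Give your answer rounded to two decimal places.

Schedule: | T2 0-1 | T1 1-3 | T7 3-5 | T4 5-8 | T5 8-11 | T3 11-15 | T6 15-22 |
Completion: T1=3  T2=1  T3=15  T4=8  T5=11  T6=22  T7=5
Turnaround (C−A): T1=3  T2=1  T3=15  T4=8  T5=11  T6=22  T7=5
Turnaround times: T1=3, T2=1, T3=15, T4=8, T5=11, T6=22, T7=5
Average turnaround = (3+1+15+8+11+22+5) / 7 = 65/7 = 9.29

9.29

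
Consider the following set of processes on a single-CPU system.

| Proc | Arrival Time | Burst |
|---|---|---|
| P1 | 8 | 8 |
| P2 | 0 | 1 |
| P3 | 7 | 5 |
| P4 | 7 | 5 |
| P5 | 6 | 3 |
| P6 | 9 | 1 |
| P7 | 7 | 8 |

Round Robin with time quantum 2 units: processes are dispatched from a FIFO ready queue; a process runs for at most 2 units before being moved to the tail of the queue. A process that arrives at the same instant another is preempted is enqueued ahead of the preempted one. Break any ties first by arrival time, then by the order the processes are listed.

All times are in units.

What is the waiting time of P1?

20

Schedule: | P2 0-1 | idle 1-6 | P5 6-8 | P3 8-10 | P4 10-12 | P7 12-14 | P1 14-16 | P5 16-17 | P6 17-18 | P3 18-20 | P4 20-22 | P7 22-24 | P1 24-26 | P3 26-27 | P4 27-28 | P7 28-30 | P1 30-32 | P7 32-34 | P1 34-36 |
Completion: P1=36  P2=1  P3=27  P4=28  P5=17  P6=18  P7=34
Turnaround (C−A): P1=28  P2=1  P3=20  P4=21  P5=11  P6=9  P7=27
Waiting(P1) = turnaround − burst = 28 − 8 = 20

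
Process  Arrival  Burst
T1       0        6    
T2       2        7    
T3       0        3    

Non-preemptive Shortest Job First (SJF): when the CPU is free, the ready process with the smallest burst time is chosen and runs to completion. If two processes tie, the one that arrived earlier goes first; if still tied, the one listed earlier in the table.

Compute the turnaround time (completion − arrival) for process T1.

Gantt: | T3 0-3 | T1 3-9 | T2 9-16 |
Completion: T1=9  T2=16  T3=3
Turnaround(T1) = completion − arrival = 9 − 0 = 9

9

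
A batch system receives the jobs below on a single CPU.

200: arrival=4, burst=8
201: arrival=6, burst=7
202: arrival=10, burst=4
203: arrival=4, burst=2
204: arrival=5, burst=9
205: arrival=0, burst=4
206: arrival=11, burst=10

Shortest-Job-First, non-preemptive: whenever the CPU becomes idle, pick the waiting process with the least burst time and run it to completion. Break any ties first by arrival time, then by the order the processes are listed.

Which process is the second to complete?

203

Gantt: | 205 0-4 | 203 4-6 | 201 6-13 | 202 13-17 | 200 17-25 | 204 25-34 | 206 34-44 |
Completion: 200=25  201=13  202=17  203=6  204=34  205=4  206=44
Turnaround (C−A): 200=21  201=7  202=7  203=2  204=29  205=4  206=33
Finish order: 205 → 203 → 201 → 202 → 200 → 204 → 206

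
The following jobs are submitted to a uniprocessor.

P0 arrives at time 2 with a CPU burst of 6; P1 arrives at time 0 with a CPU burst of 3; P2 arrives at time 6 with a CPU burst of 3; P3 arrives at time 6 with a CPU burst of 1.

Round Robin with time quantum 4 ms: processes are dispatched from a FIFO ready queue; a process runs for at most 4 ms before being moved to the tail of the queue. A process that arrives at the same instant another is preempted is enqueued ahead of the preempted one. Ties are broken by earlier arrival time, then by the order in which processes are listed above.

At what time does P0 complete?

13

Schedule: | P1 0-3 | P0 3-7 | P2 7-10 | P3 10-11 | P0 11-13 |
Completion: P0=13  P1=3  P2=10  P3=11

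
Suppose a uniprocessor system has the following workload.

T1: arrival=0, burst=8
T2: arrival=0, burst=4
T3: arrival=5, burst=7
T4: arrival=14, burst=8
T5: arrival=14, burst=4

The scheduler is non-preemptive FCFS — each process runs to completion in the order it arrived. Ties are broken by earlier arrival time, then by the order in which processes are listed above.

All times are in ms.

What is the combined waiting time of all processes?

33

Schedule: | T1 0-8 | T2 8-12 | T3 12-19 | T4 19-27 | T5 27-31 |
Completion: T1=8  T2=12  T3=19  T4=27  T5=31
Turnaround (C−A): T1=8  T2=12  T3=14  T4=13  T5=17
Waiting = turnaround − burst: T1=0, T2=8, T3=7, T4=5, T5=13
Total waiting = 0 + 8 + 7 + 5 + 13 = 33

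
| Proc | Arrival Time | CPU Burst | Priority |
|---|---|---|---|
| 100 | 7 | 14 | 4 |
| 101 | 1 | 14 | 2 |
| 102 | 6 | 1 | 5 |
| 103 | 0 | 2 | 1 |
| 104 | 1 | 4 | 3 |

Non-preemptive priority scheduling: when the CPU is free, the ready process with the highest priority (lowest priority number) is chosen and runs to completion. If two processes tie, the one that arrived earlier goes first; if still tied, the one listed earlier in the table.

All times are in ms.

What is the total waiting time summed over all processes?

57

Schedule: | 103 0-2 | 101 2-16 | 104 16-20 | 100 20-34 | 102 34-35 |
Completion: 100=34  101=16  102=35  103=2  104=20
Waiting = turnaround − burst: 100=13, 101=1, 102=28, 103=0, 104=15
Total waiting = 13 + 1 + 28 + 0 + 15 = 57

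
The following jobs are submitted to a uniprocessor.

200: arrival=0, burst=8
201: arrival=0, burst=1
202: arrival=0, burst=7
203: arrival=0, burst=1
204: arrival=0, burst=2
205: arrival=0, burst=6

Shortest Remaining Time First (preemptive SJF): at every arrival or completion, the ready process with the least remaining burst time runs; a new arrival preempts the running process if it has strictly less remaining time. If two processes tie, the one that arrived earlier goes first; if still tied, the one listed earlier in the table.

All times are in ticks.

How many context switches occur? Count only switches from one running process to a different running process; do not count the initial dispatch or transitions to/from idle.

5

Schedule: | 201 0-1 | 203 1-2 | 204 2-4 | 205 4-10 | 202 10-17 | 200 17-25 |
Completion: 200=25  201=1  202=17  203=2  204=4  205=10
Turnaround (C−A): 200=25  201=1  202=17  203=2  204=4  205=10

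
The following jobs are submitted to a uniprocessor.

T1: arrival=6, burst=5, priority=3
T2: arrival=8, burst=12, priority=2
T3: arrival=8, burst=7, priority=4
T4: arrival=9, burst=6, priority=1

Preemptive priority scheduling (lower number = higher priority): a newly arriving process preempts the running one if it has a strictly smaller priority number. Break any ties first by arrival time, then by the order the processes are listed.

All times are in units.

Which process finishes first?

Timeline: | idle 0-6 | T1 6-8 | T2 8-9 | T4 9-15 | T2 15-26 | T1 26-29 | T3 29-36 |
Completion: T1=29  T2=26  T3=36  T4=15
Finish order: T4 → T2 → T1 → T3

T4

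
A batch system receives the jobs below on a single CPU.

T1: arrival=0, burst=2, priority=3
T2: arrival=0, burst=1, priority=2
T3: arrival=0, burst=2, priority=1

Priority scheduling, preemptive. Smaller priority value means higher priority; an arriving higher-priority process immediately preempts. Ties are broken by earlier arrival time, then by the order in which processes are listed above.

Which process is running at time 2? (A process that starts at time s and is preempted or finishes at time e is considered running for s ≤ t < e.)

Timeline: | T3 0-2 | T2 2-3 | T1 3-5 |
Completion: T1=5  T2=3  T3=2
Turnaround (C−A): T1=5  T2=3  T3=2

T2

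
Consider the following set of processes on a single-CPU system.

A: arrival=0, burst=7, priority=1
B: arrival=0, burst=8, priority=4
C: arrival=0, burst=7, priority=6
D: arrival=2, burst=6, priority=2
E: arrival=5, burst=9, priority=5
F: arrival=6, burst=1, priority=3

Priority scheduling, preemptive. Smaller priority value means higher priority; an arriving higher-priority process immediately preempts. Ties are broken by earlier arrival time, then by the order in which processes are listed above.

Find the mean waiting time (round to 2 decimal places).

12.33

Timeline: | A 0-7 | D 7-13 | F 13-14 | B 14-22 | E 22-31 | C 31-38 |
Completion: A=7  B=22  C=38  D=13  E=31  F=14
Waiting times: A=0, B=14, C=31, D=5, E=17, F=7
Average waiting = (0+14+31+5+17+7) / 6 = 74/6 = 12.33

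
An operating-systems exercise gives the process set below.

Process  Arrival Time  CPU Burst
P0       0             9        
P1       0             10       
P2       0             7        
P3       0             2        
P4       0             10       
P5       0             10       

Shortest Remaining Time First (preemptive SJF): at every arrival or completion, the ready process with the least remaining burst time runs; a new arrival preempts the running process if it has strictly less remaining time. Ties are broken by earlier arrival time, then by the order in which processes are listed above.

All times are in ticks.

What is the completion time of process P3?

Schedule: | P3 0-2 | P2 2-9 | P0 9-18 | P1 18-28 | P4 28-38 | P5 38-48 |
Completion: P0=18  P1=28  P2=9  P3=2  P4=38  P5=48
Turnaround (C−A): P0=18  P1=28  P2=9  P3=2  P4=38  P5=48

2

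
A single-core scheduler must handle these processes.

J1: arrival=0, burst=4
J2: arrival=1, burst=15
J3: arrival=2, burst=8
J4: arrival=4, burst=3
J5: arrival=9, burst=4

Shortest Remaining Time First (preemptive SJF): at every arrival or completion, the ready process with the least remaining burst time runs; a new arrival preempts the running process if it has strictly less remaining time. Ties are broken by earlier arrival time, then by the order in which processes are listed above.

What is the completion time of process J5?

13

Timeline: | J1 0-4 | J4 4-7 | J3 7-9 | J5 9-13 | J3 13-19 | J2 19-34 |
Completion: J1=4  J2=34  J3=19  J4=7  J5=13
Turnaround (C−A): J1=4  J2=33  J3=17  J4=3  J5=4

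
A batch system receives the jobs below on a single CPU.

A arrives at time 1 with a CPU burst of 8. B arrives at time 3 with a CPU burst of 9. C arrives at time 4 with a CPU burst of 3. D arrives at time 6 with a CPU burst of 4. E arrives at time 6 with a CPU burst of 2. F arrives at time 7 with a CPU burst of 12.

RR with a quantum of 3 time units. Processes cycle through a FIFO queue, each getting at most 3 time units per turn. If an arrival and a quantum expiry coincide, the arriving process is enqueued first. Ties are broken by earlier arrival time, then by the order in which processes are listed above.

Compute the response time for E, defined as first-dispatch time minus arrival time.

10

Timeline: | idle 0-1 | A 1-4 | B 4-7 | C 7-10 | A 10-13 | D 13-16 | E 16-18 | F 18-21 | B 21-24 | A 24-26 | D 26-27 | F 27-30 | B 30-33 | F 33-39 |
Completion: A=26  B=33  C=10  D=27  E=18  F=39
Response(E) = first start − arrival = 16 − 6 = 10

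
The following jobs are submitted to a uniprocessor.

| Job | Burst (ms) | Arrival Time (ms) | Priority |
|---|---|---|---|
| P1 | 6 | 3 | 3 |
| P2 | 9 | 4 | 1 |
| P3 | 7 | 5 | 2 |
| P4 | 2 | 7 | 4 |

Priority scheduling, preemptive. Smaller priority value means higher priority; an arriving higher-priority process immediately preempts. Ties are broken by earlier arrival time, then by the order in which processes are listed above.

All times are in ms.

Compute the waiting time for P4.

Timeline: | idle 0-3 | P1 3-4 | P2 4-13 | P3 13-20 | P1 20-25 | P4 25-27 |
Completion: P1=25  P2=13  P3=20  P4=27
Turnaround (C−A): P1=22  P2=9  P3=15  P4=20
Waiting(P4) = turnaround − burst = 20 − 2 = 18

18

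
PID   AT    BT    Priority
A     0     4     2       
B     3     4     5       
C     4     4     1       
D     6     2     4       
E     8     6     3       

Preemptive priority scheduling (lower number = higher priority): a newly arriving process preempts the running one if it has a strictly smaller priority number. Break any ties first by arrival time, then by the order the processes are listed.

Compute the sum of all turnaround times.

Timeline: | A 0-4 | C 4-8 | E 8-14 | D 14-16 | B 16-20 |
Completion: A=4  B=20  C=8  D=16  E=14
Turnaround (C−A): A=4  B=17  C=4  D=10  E=6
Turnaround = completion − arrival: A=4, B=17, C=4, D=10, E=6
Total turnaround = 4 + 17 + 4 + 10 + 6 = 41

41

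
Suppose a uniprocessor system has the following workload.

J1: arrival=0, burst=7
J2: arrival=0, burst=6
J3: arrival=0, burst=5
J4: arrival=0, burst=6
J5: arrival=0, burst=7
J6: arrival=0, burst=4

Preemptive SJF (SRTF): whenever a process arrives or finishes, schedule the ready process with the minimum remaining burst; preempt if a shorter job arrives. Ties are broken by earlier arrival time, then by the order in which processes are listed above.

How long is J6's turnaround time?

4

Gantt: | J6 0-4 | J3 4-9 | J2 9-15 | J4 15-21 | J1 21-28 | J5 28-35 |
Completion: J1=28  J2=15  J3=9  J4=21  J5=35  J6=4
Turnaround(J6) = completion − arrival = 4 − 0 = 4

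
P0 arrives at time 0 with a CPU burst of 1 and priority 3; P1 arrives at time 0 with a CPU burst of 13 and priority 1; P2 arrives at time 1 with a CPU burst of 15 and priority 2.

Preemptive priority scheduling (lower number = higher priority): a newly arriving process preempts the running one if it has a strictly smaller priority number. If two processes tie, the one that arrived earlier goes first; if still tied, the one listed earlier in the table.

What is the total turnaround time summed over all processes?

Gantt: | P1 0-13 | P2 13-28 | P0 28-29 |
Completion: P0=29  P1=13  P2=28
Turnaround = completion − arrival: P0=29, P1=13, P2=27
Total turnaround = 29 + 13 + 27 = 69

69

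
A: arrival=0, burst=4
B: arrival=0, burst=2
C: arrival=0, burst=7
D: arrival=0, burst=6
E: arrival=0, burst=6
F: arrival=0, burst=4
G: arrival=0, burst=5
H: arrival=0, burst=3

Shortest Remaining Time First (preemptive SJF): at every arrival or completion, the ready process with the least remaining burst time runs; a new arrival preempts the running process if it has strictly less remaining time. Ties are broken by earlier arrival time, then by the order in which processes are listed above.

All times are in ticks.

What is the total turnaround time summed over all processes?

138

Schedule: | B 0-2 | H 2-5 | A 5-9 | F 9-13 | G 13-18 | D 18-24 | E 24-30 | C 30-37 |
Completion: A=9  B=2  C=37  D=24  E=30  F=13  G=18  H=5
Turnaround (C−A): A=9  B=2  C=37  D=24  E=30  F=13  G=18  H=5
Turnaround = completion − arrival: A=9, B=2, C=37, D=24, E=30, F=13, G=18, H=5
Total turnaround = 9 + 2 + 37 + 24 + 30 + 13 + 18 + 5 = 138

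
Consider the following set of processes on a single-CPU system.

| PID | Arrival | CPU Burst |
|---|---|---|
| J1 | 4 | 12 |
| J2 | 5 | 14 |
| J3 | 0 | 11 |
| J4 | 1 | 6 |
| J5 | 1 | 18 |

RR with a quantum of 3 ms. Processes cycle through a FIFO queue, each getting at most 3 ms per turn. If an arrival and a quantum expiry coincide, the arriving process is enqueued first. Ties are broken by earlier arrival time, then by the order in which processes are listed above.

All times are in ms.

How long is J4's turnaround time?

Schedule: | J3 0-3 | J4 3-6 | J5 6-9 | J3 9-12 | J1 12-15 | J2 15-18 | J4 18-21 | J5 21-24 | J3 24-27 | J1 27-30 | J2 30-33 | J5 33-36 | J3 36-38 | J1 38-41 | J2 41-44 | J5 44-47 | J1 47-50 | J2 50-53 | J5 53-56 | J2 56-58 | J5 58-61 |
Completion: J1=50  J2=58  J3=38  J4=21  J5=61
Turnaround(J4) = completion − arrival = 21 − 1 = 20

20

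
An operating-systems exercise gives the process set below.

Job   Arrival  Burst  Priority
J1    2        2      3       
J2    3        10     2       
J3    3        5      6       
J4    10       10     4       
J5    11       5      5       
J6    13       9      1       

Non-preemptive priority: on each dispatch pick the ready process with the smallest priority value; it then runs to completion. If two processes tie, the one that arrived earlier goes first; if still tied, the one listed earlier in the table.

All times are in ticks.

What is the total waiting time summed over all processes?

Schedule: | idle 0-2 | J1 2-4 | J2 4-14 | J6 14-23 | J4 23-33 | J5 33-38 | J3 38-43 |
Completion: J1=4  J2=14  J3=43  J4=33  J5=38  J6=23
Waiting = turnaround − burst: J1=0, J2=1, J3=35, J4=13, J5=22, J6=1
Total waiting = 0 + 1 + 35 + 13 + 22 + 1 = 72

72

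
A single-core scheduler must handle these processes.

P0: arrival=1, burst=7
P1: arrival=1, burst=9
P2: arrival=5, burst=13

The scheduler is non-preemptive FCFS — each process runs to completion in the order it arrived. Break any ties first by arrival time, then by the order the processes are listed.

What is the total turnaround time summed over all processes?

48

Timeline: | idle 0-1 | P0 1-8 | P1 8-17 | P2 17-30 |
Completion: P0=8  P1=17  P2=30
Turnaround = completion − arrival: P0=7, P1=16, P2=25
Total turnaround = 7 + 16 + 25 = 48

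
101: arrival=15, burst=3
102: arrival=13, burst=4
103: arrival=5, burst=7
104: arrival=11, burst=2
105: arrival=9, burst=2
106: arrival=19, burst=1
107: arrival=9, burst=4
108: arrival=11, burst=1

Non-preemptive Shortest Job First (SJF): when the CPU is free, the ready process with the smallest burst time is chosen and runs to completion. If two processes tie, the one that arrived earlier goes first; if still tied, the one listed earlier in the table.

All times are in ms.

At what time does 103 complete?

Schedule: | idle 0-5 | 103 5-12 | 108 12-13 | 105 13-15 | 104 15-17 | 101 17-20 | 106 20-21 | 107 21-25 | 102 25-29 |
Completion: 101=20  102=29  103=12  104=17  105=15  106=21  107=25  108=13
Turnaround (C−A): 101=5  102=16  103=7  104=6  105=6  106=2  107=16  108=2

12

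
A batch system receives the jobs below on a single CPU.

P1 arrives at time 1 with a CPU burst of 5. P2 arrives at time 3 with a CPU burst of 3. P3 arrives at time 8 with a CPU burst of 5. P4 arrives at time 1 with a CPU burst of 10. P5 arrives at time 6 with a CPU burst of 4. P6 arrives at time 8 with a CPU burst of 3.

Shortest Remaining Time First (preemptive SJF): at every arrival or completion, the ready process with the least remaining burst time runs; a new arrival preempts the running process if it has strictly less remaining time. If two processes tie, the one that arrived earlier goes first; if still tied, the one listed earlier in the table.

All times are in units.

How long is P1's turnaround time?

Gantt: | idle 0-1 | P1 1-6 | P2 6-9 | P6 9-12 | P5 12-16 | P3 16-21 | P4 21-31 |
Completion: P1=6  P2=9  P3=21  P4=31  P5=16  P6=12
Turnaround(P1) = completion − arrival = 6 − 1 = 5

5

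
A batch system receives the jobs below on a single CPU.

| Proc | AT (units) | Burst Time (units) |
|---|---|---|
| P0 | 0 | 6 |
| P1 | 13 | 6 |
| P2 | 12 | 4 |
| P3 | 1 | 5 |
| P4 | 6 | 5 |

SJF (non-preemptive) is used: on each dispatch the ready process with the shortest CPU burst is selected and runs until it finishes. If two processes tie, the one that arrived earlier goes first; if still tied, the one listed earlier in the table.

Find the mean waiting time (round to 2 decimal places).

4.20

Timeline: | P0 0-6 | P3 6-11 | P4 11-16 | P2 16-20 | P1 20-26 |
Completion: P0=6  P1=26  P2=20  P3=11  P4=16
Turnaround (C−A): P0=6  P1=13  P2=8  P3=10  P4=10
Waiting times: P0=0, P1=7, P2=4, P3=5, P4=5
Average waiting = (0+7+4+5+5) / 5 = 21/5 = 4.20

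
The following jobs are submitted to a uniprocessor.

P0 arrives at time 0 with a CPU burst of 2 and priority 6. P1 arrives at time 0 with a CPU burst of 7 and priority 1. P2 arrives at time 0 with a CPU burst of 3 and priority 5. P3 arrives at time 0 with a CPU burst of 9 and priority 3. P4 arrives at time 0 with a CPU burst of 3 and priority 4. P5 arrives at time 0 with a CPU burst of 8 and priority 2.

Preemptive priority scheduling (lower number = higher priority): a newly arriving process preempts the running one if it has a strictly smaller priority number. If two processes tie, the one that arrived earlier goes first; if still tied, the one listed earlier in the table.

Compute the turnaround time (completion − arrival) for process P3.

Timeline: | P1 0-7 | P5 7-15 | P3 15-24 | P4 24-27 | P2 27-30 | P0 30-32 |
Completion: P0=32  P1=7  P2=30  P3=24  P4=27  P5=15
Turnaround(P3) = completion − arrival = 24 − 0 = 24

24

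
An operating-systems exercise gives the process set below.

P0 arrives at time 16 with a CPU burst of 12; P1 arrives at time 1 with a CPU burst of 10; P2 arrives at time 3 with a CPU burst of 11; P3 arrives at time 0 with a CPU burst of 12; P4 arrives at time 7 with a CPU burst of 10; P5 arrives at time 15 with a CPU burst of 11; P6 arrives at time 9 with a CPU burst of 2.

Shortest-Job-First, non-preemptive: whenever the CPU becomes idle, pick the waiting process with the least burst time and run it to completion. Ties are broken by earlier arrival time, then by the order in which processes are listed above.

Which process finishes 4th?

Timeline: | P3 0-12 | P6 12-14 | P1 14-24 | P4 24-34 | P2 34-45 | P5 45-56 | P0 56-68 |
Completion: P0=68  P1=24  P2=45  P3=12  P4=34  P5=56  P6=14
Finish order: P3 → P6 → P1 → P4 → P2 → P5 → P0

P4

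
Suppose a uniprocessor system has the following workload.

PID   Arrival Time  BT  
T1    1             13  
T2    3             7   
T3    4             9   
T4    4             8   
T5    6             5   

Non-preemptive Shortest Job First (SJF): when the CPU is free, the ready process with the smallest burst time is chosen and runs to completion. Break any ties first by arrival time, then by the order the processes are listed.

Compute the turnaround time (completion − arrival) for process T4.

Timeline: | idle 0-1 | T1 1-14 | T5 14-19 | T2 19-26 | T4 26-34 | T3 34-43 |
Completion: T1=14  T2=26  T3=43  T4=34  T5=19
Turnaround(T4) = completion − arrival = 34 − 4 = 30

30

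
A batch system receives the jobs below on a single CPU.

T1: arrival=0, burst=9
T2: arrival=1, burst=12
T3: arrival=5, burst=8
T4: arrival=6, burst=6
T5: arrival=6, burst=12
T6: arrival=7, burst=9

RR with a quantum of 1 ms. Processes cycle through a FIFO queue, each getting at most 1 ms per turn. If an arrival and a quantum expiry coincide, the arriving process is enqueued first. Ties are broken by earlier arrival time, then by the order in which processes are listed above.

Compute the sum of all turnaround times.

260

Schedule: | T1 0-1 | T2 1-2 | T1 2-3 | T2 3-4 | T1 4-5 | T2 5-6 | T3 6-7 | T1 7-8 | T4 8-9 | T5 9-10 | T2 10-11 | T6 11-12 | T3 12-13 | T1 13-14 | T4 14-15 | T5 15-16 | T2 16-17 | T6 17-18 | T3 18-19 | T1 19-20 | T4 20-21 | T5 21-22 | T2 22-23 | T6 23-24 | T3 24-25 | T1 25-26 | T4 26-27 | T5 27-28 | T2 28-29 | T6 29-30 | T3 30-31 | T1 31-32 | T4 32-33 | T5 33-34 | T2 34-35 | T6 35-36 | T3 36-37 | T1 37-38 | T4 38-39 | T5 39-40 | T2 40-41 | T6 41-42 | T3 42-43 | T5 43-44 | T2 44-45 | T6 45-46 | T3 46-47 | T5 47-48 | T2 48-49 | T6 49-50 | T5 50-51 | T2 51-52 | T6 52-53 | T5 53-56 |
Completion: T1=38  T2=52  T3=47  T4=39  T5=56  T6=53
Turnaround (C−A): T1=38  T2=51  T3=42  T4=33  T5=50  T6=46
Turnaround = completion − arrival: T1=38, T2=51, T3=42, T4=33, T5=50, T6=46
Total turnaround = 38 + 51 + 42 + 33 + 50 + 46 = 260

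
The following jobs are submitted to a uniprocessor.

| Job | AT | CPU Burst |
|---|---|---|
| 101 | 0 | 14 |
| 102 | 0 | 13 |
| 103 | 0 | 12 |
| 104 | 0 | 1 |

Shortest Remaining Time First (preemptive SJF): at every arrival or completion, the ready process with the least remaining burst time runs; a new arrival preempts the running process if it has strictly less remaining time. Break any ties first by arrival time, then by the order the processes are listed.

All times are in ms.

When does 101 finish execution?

40

Gantt: | 104 0-1 | 103 1-13 | 102 13-26 | 101 26-40 |
Completion: 101=40  102=26  103=13  104=1
Turnaround (C−A): 101=40  102=26  103=13  104=1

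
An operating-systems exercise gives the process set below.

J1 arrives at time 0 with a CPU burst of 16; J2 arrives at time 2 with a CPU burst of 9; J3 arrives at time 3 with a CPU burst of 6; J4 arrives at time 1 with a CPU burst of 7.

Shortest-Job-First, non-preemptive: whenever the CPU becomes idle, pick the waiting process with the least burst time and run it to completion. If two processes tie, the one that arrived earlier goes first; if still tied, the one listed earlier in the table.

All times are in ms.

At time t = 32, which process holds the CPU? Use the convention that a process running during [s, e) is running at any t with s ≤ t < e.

J2

Schedule: | J1 0-16 | J3 16-22 | J4 22-29 | J2 29-38 |
Completion: J1=16  J2=38  J3=22  J4=29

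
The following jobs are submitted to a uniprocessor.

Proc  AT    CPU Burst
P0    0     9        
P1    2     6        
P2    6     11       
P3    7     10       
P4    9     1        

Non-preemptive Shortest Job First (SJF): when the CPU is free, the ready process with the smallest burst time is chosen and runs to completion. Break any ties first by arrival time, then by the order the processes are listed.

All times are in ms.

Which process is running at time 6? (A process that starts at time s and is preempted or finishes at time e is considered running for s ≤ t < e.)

Timeline: | P0 0-9 | P4 9-10 | P1 10-16 | P3 16-26 | P2 26-37 |
Completion: P0=9  P1=16  P2=37  P3=26  P4=10

P0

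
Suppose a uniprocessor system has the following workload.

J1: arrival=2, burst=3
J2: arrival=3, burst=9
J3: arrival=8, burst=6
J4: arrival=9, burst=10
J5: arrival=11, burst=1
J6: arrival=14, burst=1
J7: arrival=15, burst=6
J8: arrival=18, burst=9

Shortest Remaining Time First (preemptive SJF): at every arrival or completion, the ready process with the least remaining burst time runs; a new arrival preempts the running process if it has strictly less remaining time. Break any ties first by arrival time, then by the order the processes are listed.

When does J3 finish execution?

Gantt: | idle 0-2 | J1 2-5 | J2 5-11 | J5 11-12 | J2 12-15 | J6 15-16 | J3 16-22 | J7 22-28 | J8 28-37 | J4 37-47 |
Completion: J1=5  J2=15  J3=22  J4=47  J5=12  J6=16  J7=28  J8=37

22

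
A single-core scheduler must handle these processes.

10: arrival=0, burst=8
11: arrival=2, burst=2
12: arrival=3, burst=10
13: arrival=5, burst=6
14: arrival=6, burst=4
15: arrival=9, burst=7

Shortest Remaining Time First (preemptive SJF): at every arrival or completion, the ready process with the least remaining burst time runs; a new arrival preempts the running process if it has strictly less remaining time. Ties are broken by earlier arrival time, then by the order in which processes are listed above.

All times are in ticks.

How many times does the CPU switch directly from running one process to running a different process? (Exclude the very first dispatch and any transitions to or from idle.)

6

Timeline: | 10 0-2 | 11 2-4 | 10 4-10 | 14 10-14 | 13 14-20 | 15 20-27 | 12 27-37 |
Completion: 10=10  11=4  12=37  13=20  14=14  15=27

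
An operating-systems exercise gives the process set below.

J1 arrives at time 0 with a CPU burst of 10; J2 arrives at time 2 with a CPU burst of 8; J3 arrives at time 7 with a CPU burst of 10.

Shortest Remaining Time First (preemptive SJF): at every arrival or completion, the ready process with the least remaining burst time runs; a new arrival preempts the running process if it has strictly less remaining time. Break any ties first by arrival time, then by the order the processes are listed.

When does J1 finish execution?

Timeline: | J1 0-10 | J2 10-18 | J3 18-28 |
Completion: J1=10  J2=18  J3=28

10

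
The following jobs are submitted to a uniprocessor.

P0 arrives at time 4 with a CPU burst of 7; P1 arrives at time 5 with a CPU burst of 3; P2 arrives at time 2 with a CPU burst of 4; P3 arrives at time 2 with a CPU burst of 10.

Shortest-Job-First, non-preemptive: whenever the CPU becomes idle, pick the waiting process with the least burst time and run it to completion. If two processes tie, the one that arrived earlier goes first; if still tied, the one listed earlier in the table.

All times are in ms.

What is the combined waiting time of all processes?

Gantt: | idle 0-2 | P2 2-6 | P1 6-9 | P0 9-16 | P3 16-26 |
Completion: P0=16  P1=9  P2=6  P3=26
Waiting = turnaround − burst: P0=5, P1=1, P2=0, P3=14
Total waiting = 5 + 1 + 0 + 14 = 20

20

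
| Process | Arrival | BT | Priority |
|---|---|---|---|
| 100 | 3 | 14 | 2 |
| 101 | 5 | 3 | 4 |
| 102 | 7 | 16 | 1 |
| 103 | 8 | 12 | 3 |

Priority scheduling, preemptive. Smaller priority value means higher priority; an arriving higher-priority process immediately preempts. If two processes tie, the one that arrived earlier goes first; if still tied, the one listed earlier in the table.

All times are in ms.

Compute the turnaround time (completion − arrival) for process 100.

Timeline: | idle 0-3 | 100 3-7 | 102 7-23 | 100 23-33 | 103 33-45 | 101 45-48 |
Completion: 100=33  101=48  102=23  103=45
Turnaround (C−A): 100=30  101=43  102=16  103=37
Turnaround(100) = completion − arrival = 33 − 3 = 30

30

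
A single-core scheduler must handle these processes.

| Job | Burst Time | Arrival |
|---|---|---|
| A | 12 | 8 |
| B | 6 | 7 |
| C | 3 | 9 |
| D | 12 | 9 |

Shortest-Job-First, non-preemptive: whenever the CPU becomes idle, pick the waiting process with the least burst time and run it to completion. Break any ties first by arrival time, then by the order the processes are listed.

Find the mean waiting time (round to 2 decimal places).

Timeline: | idle 0-7 | B 7-13 | C 13-16 | A 16-28 | D 28-40 |
Completion: A=28  B=13  C=16  D=40
Turnaround (C−A): A=20  B=6  C=7  D=31
Waiting times: A=8, B=0, C=4, D=19
Average waiting = (8+0+4+19) / 4 = 31/4 = 7.75

7.75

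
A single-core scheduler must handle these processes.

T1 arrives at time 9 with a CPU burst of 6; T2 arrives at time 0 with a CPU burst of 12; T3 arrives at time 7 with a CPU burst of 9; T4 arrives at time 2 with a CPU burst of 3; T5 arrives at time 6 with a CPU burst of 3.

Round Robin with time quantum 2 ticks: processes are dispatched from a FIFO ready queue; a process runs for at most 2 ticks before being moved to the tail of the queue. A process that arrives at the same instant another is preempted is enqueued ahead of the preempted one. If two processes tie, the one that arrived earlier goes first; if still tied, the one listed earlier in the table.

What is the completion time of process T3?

Gantt: | T2 0-2 | T4 2-4 | T2 4-6 | T4 6-7 | T5 7-9 | T2 9-11 | T3 11-13 | T1 13-15 | T5 15-16 | T2 16-18 | T3 18-20 | T1 20-22 | T2 22-24 | T3 24-26 | T1 26-28 | T2 28-30 | T3 30-33 |
Completion: T1=28  T2=30  T3=33  T4=7  T5=16
Turnaround (C−A): T1=19  T2=30  T3=26  T4=5  T5=10

33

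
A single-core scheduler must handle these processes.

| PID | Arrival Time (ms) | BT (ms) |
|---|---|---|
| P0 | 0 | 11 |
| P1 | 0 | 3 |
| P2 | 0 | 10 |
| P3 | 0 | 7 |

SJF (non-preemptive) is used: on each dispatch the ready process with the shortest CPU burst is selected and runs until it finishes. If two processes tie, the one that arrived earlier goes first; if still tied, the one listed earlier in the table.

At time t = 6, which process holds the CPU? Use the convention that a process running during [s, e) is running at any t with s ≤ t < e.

Gantt: | P1 0-3 | P3 3-10 | P2 10-20 | P0 20-31 |
Completion: P0=31  P1=3  P2=20  P3=10
Turnaround (C−A): P0=31  P1=3  P2=20  P3=10

P3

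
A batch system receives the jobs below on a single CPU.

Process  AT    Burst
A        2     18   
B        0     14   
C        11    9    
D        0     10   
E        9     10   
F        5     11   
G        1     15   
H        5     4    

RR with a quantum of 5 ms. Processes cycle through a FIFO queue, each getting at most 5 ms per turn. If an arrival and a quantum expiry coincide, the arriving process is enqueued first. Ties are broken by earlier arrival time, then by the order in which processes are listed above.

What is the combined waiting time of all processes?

428

Gantt: | B 0-5 | D 5-10 | G 10-15 | A 15-20 | F 20-25 | H 25-29 | B 29-34 | E 34-39 | D 39-44 | C 44-49 | G 49-54 | A 54-59 | F 59-64 | B 64-68 | E 68-73 | C 73-77 | G 77-82 | A 82-87 | F 87-88 | A 88-91 |
Completion: A=91  B=68  C=77  D=44  E=73  F=88  G=82  H=29
Waiting = turnaround − burst: A=71, B=54, C=57, D=34, E=54, F=72, G=66, H=20
Total waiting = 71 + 54 + 57 + 34 + 54 + 72 + 66 + 20 = 428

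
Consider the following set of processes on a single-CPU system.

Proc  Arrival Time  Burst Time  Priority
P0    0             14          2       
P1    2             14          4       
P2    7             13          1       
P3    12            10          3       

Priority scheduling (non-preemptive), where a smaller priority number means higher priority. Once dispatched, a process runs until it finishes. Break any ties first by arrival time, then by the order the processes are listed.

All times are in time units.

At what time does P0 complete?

Timeline: | P0 0-14 | P2 14-27 | P3 27-37 | P1 37-51 |
Completion: P0=14  P1=51  P2=27  P3=37

14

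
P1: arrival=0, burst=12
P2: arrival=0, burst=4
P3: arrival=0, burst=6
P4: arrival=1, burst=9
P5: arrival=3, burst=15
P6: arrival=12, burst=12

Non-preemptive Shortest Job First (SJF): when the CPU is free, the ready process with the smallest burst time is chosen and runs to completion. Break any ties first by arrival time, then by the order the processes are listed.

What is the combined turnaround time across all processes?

149

Gantt: | P2 0-4 | P3 4-10 | P4 10-19 | P1 19-31 | P6 31-43 | P5 43-58 |
Completion: P1=31  P2=4  P3=10  P4=19  P5=58  P6=43
Turnaround (C−A): P1=31  P2=4  P3=10  P4=18  P5=55  P6=31
Turnaround = completion − arrival: P1=31, P2=4, P3=10, P4=18, P5=55, P6=31
Total turnaround = 31 + 4 + 10 + 18 + 55 + 31 = 149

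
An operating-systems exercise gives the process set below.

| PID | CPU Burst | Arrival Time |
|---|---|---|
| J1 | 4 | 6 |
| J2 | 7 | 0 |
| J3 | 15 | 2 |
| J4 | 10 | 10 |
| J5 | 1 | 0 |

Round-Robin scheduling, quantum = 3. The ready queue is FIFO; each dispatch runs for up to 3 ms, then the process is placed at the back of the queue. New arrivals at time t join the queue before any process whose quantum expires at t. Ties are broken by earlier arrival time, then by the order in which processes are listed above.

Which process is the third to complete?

Gantt: | J2 0-3 | J5 3-4 | J3 4-7 | J2 7-10 | J1 10-13 | J3 13-16 | J4 16-19 | J2 19-20 | J1 20-21 | J3 21-24 | J4 24-27 | J3 27-30 | J4 30-33 | J3 33-36 | J4 36-37 |
Completion: J1=21  J2=20  J3=36  J4=37  J5=4
Finish order: J5 → J2 → J1 → J3 → J4

J1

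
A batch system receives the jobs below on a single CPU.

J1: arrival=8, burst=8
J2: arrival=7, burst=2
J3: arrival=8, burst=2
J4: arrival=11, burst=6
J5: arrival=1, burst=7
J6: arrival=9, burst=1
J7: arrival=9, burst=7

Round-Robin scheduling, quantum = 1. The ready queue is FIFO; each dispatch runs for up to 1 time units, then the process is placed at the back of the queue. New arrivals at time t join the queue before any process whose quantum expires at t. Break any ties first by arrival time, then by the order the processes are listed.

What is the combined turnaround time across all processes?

97

Timeline: | idle 0-1 | J5 1-7 | J2 7-8 | J5 8-9 | J1 9-10 | J3 10-11 | J2 11-12 | J6 12-13 | J7 13-14 | J1 14-15 | J4 15-16 | J3 16-17 | J7 17-18 | J1 18-19 | J4 19-20 | J7 20-21 | J1 21-22 | J4 22-23 | J7 23-24 | J1 24-25 | J4 25-26 | J7 26-27 | J1 27-28 | J4 28-29 | J7 29-30 | J1 30-31 | J4 31-32 | J7 32-33 | J1 33-34 |
Completion: J1=34  J2=12  J3=17  J4=32  J5=9  J6=13  J7=33
Turnaround (C−A): J1=26  J2=5  J3=9  J4=21  J5=8  J6=4  J7=24
Turnaround = completion − arrival: J1=26, J2=5, J3=9, J4=21, J5=8, J6=4, J7=24
Total turnaround = 26 + 5 + 9 + 21 + 8 + 4 + 24 = 97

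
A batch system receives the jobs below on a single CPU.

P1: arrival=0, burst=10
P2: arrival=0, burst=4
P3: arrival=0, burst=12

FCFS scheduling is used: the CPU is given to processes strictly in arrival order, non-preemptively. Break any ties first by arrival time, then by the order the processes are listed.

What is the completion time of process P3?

26

Schedule: | P1 0-10 | P2 10-14 | P3 14-26 |
Completion: P1=10  P2=14  P3=26
Turnaround (C−A): P1=10  P2=14  P3=26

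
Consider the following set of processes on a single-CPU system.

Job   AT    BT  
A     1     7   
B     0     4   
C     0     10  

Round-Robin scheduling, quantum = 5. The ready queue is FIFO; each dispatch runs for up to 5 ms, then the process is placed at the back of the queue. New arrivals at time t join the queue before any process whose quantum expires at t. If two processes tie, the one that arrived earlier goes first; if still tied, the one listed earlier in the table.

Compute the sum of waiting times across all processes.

Gantt: | B 0-4 | C 4-9 | A 9-14 | C 14-19 | A 19-21 |
Completion: A=21  B=4  C=19
Turnaround (C−A): A=20  B=4  C=19
Waiting = turnaround − burst: A=13, B=0, C=9
Total waiting = 13 + 0 + 9 = 22

22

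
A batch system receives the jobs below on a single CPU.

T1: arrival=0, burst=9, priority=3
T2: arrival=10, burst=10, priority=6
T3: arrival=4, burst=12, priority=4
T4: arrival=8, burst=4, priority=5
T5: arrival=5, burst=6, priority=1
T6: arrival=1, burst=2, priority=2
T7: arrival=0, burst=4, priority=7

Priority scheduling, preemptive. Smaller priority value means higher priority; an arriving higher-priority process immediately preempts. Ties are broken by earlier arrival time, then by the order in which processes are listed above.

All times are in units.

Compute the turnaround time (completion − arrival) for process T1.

17

Gantt: | T1 0-1 | T6 1-3 | T1 3-5 | T5 5-11 | T1 11-17 | T3 17-29 | T4 29-33 | T2 33-43 | T7 43-47 |
Completion: T1=17  T2=43  T3=29  T4=33  T5=11  T6=3  T7=47
Turnaround (C−A): T1=17  T2=33  T3=25  T4=25  T5=6  T6=2  T7=47
Turnaround(T1) = completion − arrival = 17 − 0 = 17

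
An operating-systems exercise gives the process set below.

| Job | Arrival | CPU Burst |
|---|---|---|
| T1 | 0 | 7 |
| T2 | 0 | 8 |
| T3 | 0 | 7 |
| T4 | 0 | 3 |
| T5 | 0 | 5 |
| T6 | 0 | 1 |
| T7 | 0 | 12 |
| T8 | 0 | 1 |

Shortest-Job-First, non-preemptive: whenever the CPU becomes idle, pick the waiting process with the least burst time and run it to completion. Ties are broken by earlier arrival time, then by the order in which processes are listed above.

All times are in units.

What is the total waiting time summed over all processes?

91

Schedule: | T6 0-1 | T8 1-2 | T4 2-5 | T5 5-10 | T1 10-17 | T3 17-24 | T2 24-32 | T7 32-44 |
Completion: T1=17  T2=32  T3=24  T4=5  T5=10  T6=1  T7=44  T8=2
Waiting = turnaround − burst: T1=10, T2=24, T3=17, T4=2, T5=5, T6=0, T7=32, T8=1
Total waiting = 10 + 24 + 17 + 2 + 5 + 0 + 32 + 1 = 91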